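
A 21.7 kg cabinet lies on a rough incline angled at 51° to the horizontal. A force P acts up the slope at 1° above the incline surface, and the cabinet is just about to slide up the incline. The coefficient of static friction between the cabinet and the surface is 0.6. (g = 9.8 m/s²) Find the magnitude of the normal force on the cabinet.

On the verge of sliding up the incline, friction equals μN and acts down the slope.
Perpendicular: N + P sin 1° = W cos 51° = 133.8 N.
Along incline: P cos 1° = W sin 51° + μN  with W sin 51° = 165.3 N.
Solving the pair for P and N: P = 243.1 N, N = 129.6 N (and f = μN = 77.75 N).

N ≈ 130 N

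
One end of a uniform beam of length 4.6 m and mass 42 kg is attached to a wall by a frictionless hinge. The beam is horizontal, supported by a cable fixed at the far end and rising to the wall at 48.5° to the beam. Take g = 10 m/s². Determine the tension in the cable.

Take torques about the hinge: T sin 48.5° · 4.6 = 42×10×2.3 = 966 N·m.
So T = 966 / (0.7490 × 4.6) = 280.39 N.

T ≈ 280 N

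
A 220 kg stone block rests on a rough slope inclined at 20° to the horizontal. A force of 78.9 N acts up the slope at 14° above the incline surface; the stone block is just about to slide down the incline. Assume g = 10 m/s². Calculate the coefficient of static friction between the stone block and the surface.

μ ≈ 0.330

On the verge of sliding down the incline, friction is at its maximum μN and acts up the slope.
Perpendicular to incline: N = W cos 20° − P sin 14° = 2067 − 19.09 = 2048 N.
Along incline: P cos 14° + μN = W sin 20° → μ = (W sin 20° − P cos 14°) / N = 0.33.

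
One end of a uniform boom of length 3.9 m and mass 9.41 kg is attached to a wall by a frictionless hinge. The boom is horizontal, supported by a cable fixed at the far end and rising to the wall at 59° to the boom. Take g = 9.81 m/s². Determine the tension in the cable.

Take torques about the hinge: T sin 59° · 3.9 = 9.41×9.81×1.95 = 180.01 N·m.
So T = 180.01 / (0.8572 × 3.9) = 53.847 N.

T ≈ 53.8 N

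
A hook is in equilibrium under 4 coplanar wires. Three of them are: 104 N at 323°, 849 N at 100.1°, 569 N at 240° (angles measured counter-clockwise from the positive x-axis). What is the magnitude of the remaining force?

F ≈ 449 N

Sum the known components: ΣF_x = -350.3 N, ΣF_y = 280.5 N.
For equilibrium the remaining force must supply (−ΣF_x, −ΣF_y) = (350.3, -280.5) N.
Magnitude = √((350.3)² + (-280.5)²) = 448.8 N; direction = atan2(-280.5, 350.3) = 321.3°.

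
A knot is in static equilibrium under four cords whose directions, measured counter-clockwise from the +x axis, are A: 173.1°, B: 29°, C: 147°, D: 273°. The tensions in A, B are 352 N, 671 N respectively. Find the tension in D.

Resolve: ΣF_x = 352 cos 173.1° + 671 cos 29° + T_C cos 147° + T_D cos 273° = 0.
        ΣF_y = 352 sin 173.1° + 671 sin 29° + T_C sin 147° + T_D sin 273° = 0.
The known terms sum to (237.4, 367.6) N, so -0.8387 T_C + 0.0523 T_D = -237.4 and 0.5446 T_C − 0.9986 T_D = -367.6.
Solving simultaneously: T_C = 316.8 N, T_D = 540.9 N.

T_D ≈ 541 N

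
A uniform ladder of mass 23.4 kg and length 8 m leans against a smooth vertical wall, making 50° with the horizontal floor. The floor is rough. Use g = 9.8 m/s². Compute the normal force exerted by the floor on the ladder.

N_floor ≈ 229 N

ΣF_y = 0: N_floor = 23.4×9.8 = 229.32 N.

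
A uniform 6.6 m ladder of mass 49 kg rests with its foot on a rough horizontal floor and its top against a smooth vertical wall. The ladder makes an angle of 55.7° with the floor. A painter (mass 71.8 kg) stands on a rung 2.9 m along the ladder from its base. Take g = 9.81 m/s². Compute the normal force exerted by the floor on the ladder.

ΣF_y = 0: N_floor = 49×9.81 + 71.8×9.81 = 1185 N.

N_floor ≈ 1190 N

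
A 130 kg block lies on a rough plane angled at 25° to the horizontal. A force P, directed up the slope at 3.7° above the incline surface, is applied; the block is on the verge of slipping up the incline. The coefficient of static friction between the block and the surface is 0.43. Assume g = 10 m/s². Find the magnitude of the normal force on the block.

N ≈ 1110 N

On the verge of sliding up the incline, friction equals μN and acts down the slope.
Perpendicular: N + P sin 3.7° = W cos 25° = 1178 N.
Along incline: P cos 3.7° = W sin 25° + μN  with W sin 25° = 549.4 N.
Solving the pair for P and N: P = 1030 N, N = 1112 N (and f = μN = 478.1 N).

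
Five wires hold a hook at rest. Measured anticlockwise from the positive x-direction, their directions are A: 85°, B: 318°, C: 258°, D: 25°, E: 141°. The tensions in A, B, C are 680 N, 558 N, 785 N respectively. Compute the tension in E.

T_E ≈ 614 N

Resolve: ΣF_x = 680 cos 85° + 558 cos 318° + 785 cos 258° + T_D cos 25° + T_E cos 141° = 0.
        ΣF_y = 680 sin 85° + 558 sin 318° + 785 sin 258° + T_D sin 25° + T_E sin 141° = 0.
The known terms sum to (310.7, -463.8) N, so 0.9063 T_D − 0.7771 T_E = -310.7 and 0.4226 T_D + 0.6293 T_E = 463.8.
Solving simultaneously: T_D = 183.5 N, T_E = 613.8 N.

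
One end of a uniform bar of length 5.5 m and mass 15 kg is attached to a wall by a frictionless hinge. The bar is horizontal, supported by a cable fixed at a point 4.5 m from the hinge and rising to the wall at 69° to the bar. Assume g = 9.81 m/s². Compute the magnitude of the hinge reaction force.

|H| ≈ 66.8 N

Take torques about the hinge: T sin 69° · 4.5 = 15×9.81×2.75 = 404.66 N·m.
So T = 404.66 / (0.9336 × 4.5) = 96.323 N.
ΣF_x = 0: H_x = T cos 69° = 34.519 N.
ΣF_y = 0: H_y = (15×9.81) − T sin 69° = 147.15 − 89.925 = 57.225 N.
|H| = √(H_x² + H_y²) = √((34.519)² + (57.225)²) = 66.83 N.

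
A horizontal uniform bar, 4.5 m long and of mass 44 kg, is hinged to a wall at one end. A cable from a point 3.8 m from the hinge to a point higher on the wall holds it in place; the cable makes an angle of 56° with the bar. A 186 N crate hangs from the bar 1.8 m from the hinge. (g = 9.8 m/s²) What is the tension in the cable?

T ≈ 414 N

Take torques about the hinge: T sin 56° · 3.8 = 44×9.8×2.25 + 186×1.8 = 1305 N·m.
So T = 1305 / (0.8290 × 3.8) = 414.24 N.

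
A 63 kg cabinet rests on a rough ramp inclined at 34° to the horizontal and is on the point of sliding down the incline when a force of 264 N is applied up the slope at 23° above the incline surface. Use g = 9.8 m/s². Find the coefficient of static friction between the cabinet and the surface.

On the verge of sliding down the incline, friction is at its maximum μN and acts up the slope.
Perpendicular to incline: N = W cos 34° − P sin 23° = 511.8 − 103.2 = 408.7 N.
Along incline: P cos 23° + μN = W sin 34° → μ = (W sin 34° − P cos 23°) / N = 0.2501.

μ ≈ 0.250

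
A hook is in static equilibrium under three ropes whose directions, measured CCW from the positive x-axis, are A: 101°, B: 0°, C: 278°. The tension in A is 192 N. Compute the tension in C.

Resolve: ΣF_x = 192 cos 101° + T_B cos 0° + T_C cos 278° = 0.
        ΣF_y = 192 sin 101° + T_B sin 0° + T_C sin 278° = 0.
The known terms sum to (-36.64, 188.5) N, so 1.0000 T_B + 0.1392 T_C = 36.64 and 0.0000 T_B − 0.9903 T_C = -188.5.
Solving simultaneously: T_B = 10.15 N, T_C = 190.3 N.

T_C ≈ 190 N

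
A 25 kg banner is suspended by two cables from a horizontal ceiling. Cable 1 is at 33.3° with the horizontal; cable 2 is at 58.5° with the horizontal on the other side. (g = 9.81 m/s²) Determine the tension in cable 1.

Weight W = 25 × 9.81 = 245.2 N acts straight down.
Horizontal: T_1 cos 33.3° = T_2 cos 58.5°  →  T_2 = 1.6 T_1.
Vertical: T_1 sin 33.3° + T_2 sin 58.5° = 245.2.
Substituting the horizontal relation into the vertical equation gives 1.913 T_1 = 245.2, so T_1 = 128.2 N.

T_1 ≈ 128 N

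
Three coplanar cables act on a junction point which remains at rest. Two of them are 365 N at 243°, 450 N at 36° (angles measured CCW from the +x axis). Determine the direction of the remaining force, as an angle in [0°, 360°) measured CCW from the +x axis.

θ ≈ 163°

Sum the known components: ΣF_x = 198.4 N, ΣF_y = -60.71 N.
For equilibrium the remaining force must supply (−ΣF_x, −ΣF_y) = (-198.4, 60.71) N.
Magnitude = √((-198.4)² + (60.71)²) = 207.4 N; direction = atan2(60.71, -198.4) = 163.0°.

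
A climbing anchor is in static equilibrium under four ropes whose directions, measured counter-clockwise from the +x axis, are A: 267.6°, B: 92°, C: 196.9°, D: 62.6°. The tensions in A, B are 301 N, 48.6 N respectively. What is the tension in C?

T_C ≈ 144 N

Resolve: ΣF_x = 301 cos 267.6° + 48.6 cos 92° + T_C cos 196.9° + T_D cos 62.6° = 0.
        ΣF_y = 301 sin 267.6° + 48.6 sin 92° + T_C sin 196.9° + T_D sin 62.6° = 0.
The known terms sum to (-14.3, -252.2) N, so -0.9568 T_C + 0.4602 T_D = 14.3 and -0.2907 T_C + 0.8878 T_D = 252.2.
Solving simultaneously: T_C = 144.4 N, T_D = 331.3 N.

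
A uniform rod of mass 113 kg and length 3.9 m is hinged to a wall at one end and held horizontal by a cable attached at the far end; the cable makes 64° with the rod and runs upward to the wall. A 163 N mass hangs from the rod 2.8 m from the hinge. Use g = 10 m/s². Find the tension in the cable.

T ≈ 759 N

Take torques about the hinge: T sin 64° · 3.9 = 113×10×1.95 + 163×2.8 = 2659.9 N·m.
So T = 2659.9 / (0.8988 × 3.9) = 758.82 N.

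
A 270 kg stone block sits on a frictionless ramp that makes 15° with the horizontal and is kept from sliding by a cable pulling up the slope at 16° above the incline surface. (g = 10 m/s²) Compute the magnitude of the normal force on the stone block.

Take axes along and perpendicular to the incline. Weight components: W sin 15° = 698.8 N down-slope, W cos 15° = 2608 N into the surface.
Along incline: T cos 16° = W sin 15° → T = 727 N.
Perpendicular: N = W cos 15° − T sin 16° = 2408 N.

N ≈ 2410 N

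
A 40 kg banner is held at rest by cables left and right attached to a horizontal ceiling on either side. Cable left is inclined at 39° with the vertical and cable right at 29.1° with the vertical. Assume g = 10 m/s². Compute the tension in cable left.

T_left ≈ 210 N

Angles from the horizontal: cable left is 90° − 39° = 51°, cable right is 90° − 29.1° = 60.9°.
Weight W = 40 × 10 = 400 N acts straight down.
Horizontal: T_left cos 51° = T_right cos 60.9°  →  T_right = 1.294 T_left.
Vertical: T_left sin 51° + T_right sin 60.9° = 400.
Substituting the horizontal relation into the vertical equation gives 1.908 T_left = 400, so T_left = 209.7 N.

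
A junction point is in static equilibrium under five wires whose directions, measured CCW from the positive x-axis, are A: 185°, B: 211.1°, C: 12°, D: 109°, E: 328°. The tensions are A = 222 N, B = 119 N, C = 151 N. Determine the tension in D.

Resolve: ΣF_x = 222 cos 185° + 119 cos 211.1° + 151 cos 12° + T_D cos 109° + T_E cos 328° = 0.
        ΣF_y = 222 sin 185° + 119 sin 211.1° + 151 sin 12° + T_D sin 109° + T_E sin 328° = 0.
The known terms sum to (-175.4, -49.42) N, so -0.3256 T_D + 0.8480 T_E = 175.4 and 0.9455 T_D − 0.5299 T_E = 49.42.
Solving simultaneously: T_D = 214.3 N, T_E = 289 N.

T_D ≈ 214 N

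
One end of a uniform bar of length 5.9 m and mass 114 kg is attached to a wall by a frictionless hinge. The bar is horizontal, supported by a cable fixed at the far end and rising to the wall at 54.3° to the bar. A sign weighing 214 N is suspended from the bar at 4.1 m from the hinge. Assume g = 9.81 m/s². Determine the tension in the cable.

T ≈ 872 N

Take torques about the hinge: T sin 54.3° · 5.9 = 114×9.81×2.95 + 214×4.1 = 4176.5 N·m.
So T = 4176.5 / (0.8121 × 5.9) = 871.69 N.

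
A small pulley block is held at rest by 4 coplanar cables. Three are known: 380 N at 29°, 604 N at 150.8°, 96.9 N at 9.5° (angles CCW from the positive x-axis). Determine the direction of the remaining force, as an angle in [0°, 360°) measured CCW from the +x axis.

θ ≈ 281°

Sum the known components: ΣF_x = -99.32 N, ΣF_y = 494.9 N.
For equilibrium the remaining force must supply (−ΣF_x, −ΣF_y) = (99.32, -494.9) N.
Magnitude = √((99.32)² + (-494.9)²) = 504.8 N; direction = atan2(-494.9, 99.32) = 281.3°.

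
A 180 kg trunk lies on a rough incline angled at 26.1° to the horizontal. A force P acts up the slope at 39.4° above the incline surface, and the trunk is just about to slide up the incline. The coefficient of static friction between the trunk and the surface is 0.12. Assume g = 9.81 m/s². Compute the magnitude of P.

P ≈ 1140 N

On the verge of sliding up the incline, friction equals μN and acts down the slope.
Perpendicular: N + P sin 39.4° = W cos 26.1° = 1586 N.
Along incline: P cos 39.4° = W sin 26.1° + μN  with W sin 26.1° = 776.8 N.
Solving the pair for P and N: P = 1139 N, N = 862.6 N (and f = μN = 103.5 N).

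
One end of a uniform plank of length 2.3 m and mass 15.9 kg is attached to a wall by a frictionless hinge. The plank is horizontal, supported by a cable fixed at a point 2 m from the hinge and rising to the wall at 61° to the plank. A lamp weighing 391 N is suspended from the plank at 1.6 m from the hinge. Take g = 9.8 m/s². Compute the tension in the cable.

Take torques about the hinge: T sin 61° · 2 = 15.9×9.8×1.15 + 391×1.6 = 804.79 N·m.
So T = 804.79 / (0.8746 × 2) = 460.08 N.

T ≈ 460 N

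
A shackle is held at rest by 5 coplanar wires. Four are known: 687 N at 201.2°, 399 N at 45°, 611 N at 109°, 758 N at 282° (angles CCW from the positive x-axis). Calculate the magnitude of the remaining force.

Sum the known components: ΣF_x = -399.7 N, ΣF_y = -130 N.
For equilibrium the remaining force must supply (−ΣF_x, −ΣF_y) = (399.7, 130) N.
Magnitude = √((399.7)² + (130)²) = 420.3 N; direction = atan2(130, 399.7) = 18.0°.

F ≈ 420 N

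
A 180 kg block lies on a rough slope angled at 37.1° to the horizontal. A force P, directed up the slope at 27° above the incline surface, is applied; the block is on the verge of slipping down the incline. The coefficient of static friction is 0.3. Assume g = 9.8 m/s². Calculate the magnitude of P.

P ≈ 851 N

On the verge of sliding down the incline, friction equals μN and acts up the slope.
Perpendicular: N + P sin 27° = W cos 37.1° = 1407 N.
Along incline: P cos 27° + μN = W sin 37.1° with W sin 37.1° = 1064 N.
Solving the pair for P and N: P = 850.5 N, N = 1021 N (and f = μN = 306.2 N).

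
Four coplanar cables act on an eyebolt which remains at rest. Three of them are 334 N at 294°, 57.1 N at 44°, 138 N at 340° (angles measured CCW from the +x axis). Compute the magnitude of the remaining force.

F ≈ 438 N

Sum the known components: ΣF_x = 306.6 N, ΣF_y = -312.7 N.
For equilibrium the remaining force must supply (−ΣF_x, −ΣF_y) = (-306.6, 312.7) N.
Magnitude = √((-306.6)² + (312.7)²) = 437.9 N; direction = atan2(312.7, -306.6) = 134.4°.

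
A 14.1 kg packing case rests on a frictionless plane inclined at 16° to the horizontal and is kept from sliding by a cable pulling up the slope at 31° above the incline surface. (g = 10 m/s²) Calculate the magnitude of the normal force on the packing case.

Take axes along and perpendicular to the incline. Weight components: W sin 16° = 38.86 N down-slope, W cos 16° = 135.5 N into the surface.
Along incline: T cos 31° = W sin 16° → T = 45.34 N.
Perpendicular: N = W cos 16° − T sin 31° = 112.2 N.

N ≈ 112 N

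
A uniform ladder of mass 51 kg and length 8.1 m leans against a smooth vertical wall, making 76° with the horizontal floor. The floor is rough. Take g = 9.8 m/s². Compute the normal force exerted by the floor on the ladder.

ΣF_y = 0: N_floor = 51×9.8 = 499.8 N.

N_floor ≈ 500 N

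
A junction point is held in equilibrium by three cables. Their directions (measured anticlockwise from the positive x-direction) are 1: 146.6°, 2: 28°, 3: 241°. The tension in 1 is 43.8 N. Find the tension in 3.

Resolve: ΣF_x = 43.8 cos 146.6° + T_2 cos 28° + T_3 cos 241° = 0.
        ΣF_y = 43.8 sin 146.6° + T_2 sin 28° + T_3 sin 241° = 0.
The known terms sum to (-36.57, 24.11) N, so 0.8829 T_2 − 0.4848 T_3 = 36.57 and 0.4695 T_2 − 0.8746 T_3 = -24.11.
Solving simultaneously: T_2 = 80.18 N, T_3 = 70.61 N.

T_3 ≈ 70.6 N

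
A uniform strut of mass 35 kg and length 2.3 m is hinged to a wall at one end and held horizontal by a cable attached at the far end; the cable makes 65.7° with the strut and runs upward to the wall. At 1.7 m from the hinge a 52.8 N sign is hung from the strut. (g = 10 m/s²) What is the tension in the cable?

Take torques about the hinge: T sin 65.7° · 2.3 = 35×10×1.15 + 52.8×1.7 = 492.26 N·m.
So T = 492.26 / (0.9114 × 2.3) = 234.83 N.

T ≈ 235 N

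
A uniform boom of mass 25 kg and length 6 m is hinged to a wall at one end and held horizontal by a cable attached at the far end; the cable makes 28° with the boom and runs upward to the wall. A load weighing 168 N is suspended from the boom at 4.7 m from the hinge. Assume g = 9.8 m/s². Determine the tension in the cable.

Take torques about the hinge: T sin 28° · 6 = 25×9.8×3 + 168×4.7 = 1524.6 N·m.
So T = 1524.6 / (0.4695 × 6) = 541.25 N.

T ≈ 541 N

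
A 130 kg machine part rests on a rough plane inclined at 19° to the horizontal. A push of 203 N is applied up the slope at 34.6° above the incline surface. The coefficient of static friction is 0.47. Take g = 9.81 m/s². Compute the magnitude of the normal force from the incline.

N ≈ 1090 N

Axes along / perpendicular to the incline. W sin 19° = 415.2 N down-slope; W cos 19° = 1206 N into the surface.
Perpendicular: N = W cos 19° − P sin 34.6° = 1206 − 115.3 = 1091 N.
Along incline: P cos 34.6° + f = W sin 19° (friction acts up-slope) → f = 415.2 − 167.1 = 248.1 N.
|f| = 248.1 N ≤ μN = 512.6 N, so the machine part is indeed static.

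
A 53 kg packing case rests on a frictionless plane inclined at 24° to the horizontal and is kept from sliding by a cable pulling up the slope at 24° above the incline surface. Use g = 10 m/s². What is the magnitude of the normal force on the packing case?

Take axes along and perpendicular to the incline. Weight components: W sin 24° = 215.6 N down-slope, W cos 24° = 484.2 N into the surface.
Along incline: T cos 24° = W sin 24° → T = 236 N.
Perpendicular: N = W cos 24° − T sin 24° = 388.2 N.

N ≈ 388 N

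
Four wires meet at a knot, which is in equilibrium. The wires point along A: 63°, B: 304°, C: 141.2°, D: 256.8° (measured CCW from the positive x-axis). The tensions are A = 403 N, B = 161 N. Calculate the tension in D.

Resolve: ΣF_x = 403 cos 63° + 161 cos 304° + T_C cos 141.2° + T_D cos 256.8° = 0.
        ΣF_y = 403 sin 63° + 161 sin 304° + T_C sin 141.2° + T_D sin 256.8° = 0.
The known terms sum to (273, 225.6) N, so -0.7793 T_C − 0.2284 T_D = -273 and 0.6266 T_C − 0.9736 T_D = -225.6.
Solving simultaneously: T_C = 237.6 N, T_D = 384.6 N.

T_D ≈ 385 N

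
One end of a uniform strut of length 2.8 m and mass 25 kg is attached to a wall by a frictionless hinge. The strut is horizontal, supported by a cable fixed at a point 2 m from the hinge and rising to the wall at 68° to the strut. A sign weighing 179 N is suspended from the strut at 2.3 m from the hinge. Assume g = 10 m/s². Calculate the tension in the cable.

T ≈ 411 N

Take torques about the hinge: T sin 68° · 2 = 25×10×1.4 + 179×2.3 = 761.7 N·m.
So T = 761.7 / (0.9272 × 2) = 410.76 N.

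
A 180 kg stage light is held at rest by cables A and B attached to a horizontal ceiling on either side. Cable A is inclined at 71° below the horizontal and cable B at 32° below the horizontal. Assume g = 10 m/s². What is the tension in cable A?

T_A ≈ 1570 N

Weight W = 180 × 10 = 1800 N acts straight down.
Horizontal: T_A cos 71° = T_B cos 32°  →  T_B = 0.3839 T_A.
Vertical: T_A sin 71° + T_B sin 32° = 1800.
Substituting the horizontal relation into the vertical equation gives 1.149 T_A = 1800, so T_A = 1567 N.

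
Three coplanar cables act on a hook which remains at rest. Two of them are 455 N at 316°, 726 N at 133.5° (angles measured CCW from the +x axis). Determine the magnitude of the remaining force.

Sum the known components: ΣF_x = -172.4 N, ΣF_y = 210.6 N.
For equilibrium the remaining force must supply (−ΣF_x, −ΣF_y) = (172.4, -210.6) N.
Magnitude = √((172.4)² + (-210.6)²) = 272.2 N; direction = atan2(-210.6, 172.4) = 309.3°.

F ≈ 272 N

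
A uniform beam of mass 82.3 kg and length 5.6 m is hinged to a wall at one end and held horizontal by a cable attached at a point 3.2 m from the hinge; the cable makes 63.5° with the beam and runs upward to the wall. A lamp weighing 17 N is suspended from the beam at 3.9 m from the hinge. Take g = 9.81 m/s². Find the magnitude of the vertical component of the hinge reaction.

|H_y| ≈ 97.2 N

Take torques about the hinge: T sin 63.5° · 3.2 = 82.3×9.81×2.8 + 17×3.9 = 2326.9 N·m.
So T = 2326.9 / (0.8949 × 3.2) = 812.53 N.
ΣF_y = 0: H_y = (82.3×9.81 + 17) − T sin 63.5° = 824.36 − 727.16 = 97.202 N.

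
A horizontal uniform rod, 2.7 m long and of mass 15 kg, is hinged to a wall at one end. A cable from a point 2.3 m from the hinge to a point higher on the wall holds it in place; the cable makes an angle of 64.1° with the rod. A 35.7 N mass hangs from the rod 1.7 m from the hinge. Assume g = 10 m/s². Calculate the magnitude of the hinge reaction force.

Take torques about the hinge: T sin 64.1° · 2.3 = 15×10×1.35 + 35.7×1.7 = 263.19 N·m.
So T = 263.19 / (0.8996 × 2.3) = 127.21 N.
ΣF_x = 0: H_x = T cos 64.1° = 55.564 N.
ΣF_y = 0: H_y = (15×10 + 35.7) − T sin 64.1° = 185.7 − 114.43 = 71.27 N.
|H| = √(H_x² + H_y²) = √((55.564)² + (71.27)²) = 90.37 N.

|H| ≈ 90.4 N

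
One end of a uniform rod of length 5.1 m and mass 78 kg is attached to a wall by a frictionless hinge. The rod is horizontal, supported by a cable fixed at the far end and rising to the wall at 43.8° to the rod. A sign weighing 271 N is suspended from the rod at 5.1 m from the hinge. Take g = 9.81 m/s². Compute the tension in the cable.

Take torques about the hinge: T sin 43.8° · 5.1 = 78×9.81×2.55 + 271×5.1 = 3333.3 N·m.
So T = 3333.3 / (0.6921 × 5.1) = 944.3 N.

T ≈ 944 N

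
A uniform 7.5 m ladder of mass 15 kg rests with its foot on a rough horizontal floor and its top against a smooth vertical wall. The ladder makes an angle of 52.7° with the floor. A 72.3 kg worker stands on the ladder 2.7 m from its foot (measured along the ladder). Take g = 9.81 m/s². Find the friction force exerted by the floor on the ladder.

f ≈ 251 N

Torques about the foot: N_wall · 7.5 sin 52.7° = 15×9.81×3.75 cos 52.7° + 72.3×9.81×2.7 cos 52.7° → N_wall = 250.56 N.
ΣF_x = 0: f_floor = N_wall = 250.56 N.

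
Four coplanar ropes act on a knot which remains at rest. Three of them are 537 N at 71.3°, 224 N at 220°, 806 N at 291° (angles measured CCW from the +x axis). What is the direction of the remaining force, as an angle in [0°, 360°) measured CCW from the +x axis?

θ ≈ 127°

Sum the known components: ΣF_x = 289.4 N, ΣF_y = -387.8 N.
For equilibrium the remaining force must supply (−ΣF_x, −ΣF_y) = (-289.4, 387.8) N.
Magnitude = √((-289.4)² + (387.8)²) = 483.9 N; direction = atan2(387.8, -289.4) = 126.7°.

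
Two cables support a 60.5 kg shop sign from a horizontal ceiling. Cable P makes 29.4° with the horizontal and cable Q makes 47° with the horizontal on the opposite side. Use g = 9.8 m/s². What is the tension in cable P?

Weight W = 60.5 × 9.8 = 592.9 N acts straight down.
Horizontal: T_P cos 29.4° = T_Q cos 47°  →  T_Q = 1.277 T_P.
Vertical: T_P sin 29.4° + T_Q sin 47° = 592.9.
Substituting the horizontal relation into the vertical equation gives 1.425 T_P = 592.9, so T_P = 416 N.

T_P ≈ 416 N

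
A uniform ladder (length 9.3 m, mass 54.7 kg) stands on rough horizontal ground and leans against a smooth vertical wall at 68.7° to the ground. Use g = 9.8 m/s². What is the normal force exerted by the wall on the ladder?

N_wall ≈ 105 N

Torques about the foot: N_wall · 9.3 sin 68.7° = 54.7×9.8×4.65 cos 68.7° → N_wall = 104.5 N.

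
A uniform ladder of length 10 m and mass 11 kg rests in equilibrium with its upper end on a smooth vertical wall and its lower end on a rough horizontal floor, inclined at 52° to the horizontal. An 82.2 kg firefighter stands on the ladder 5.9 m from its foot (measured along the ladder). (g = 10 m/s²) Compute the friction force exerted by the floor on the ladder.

Torques about the foot: N_wall · 10 sin 52° = 11×10×5 cos 52° + 82.2×10×5.9 cos 52° → N_wall = 421.88 N.
ΣF_x = 0: f_floor = N_wall = 421.88 N.

f ≈ 422 N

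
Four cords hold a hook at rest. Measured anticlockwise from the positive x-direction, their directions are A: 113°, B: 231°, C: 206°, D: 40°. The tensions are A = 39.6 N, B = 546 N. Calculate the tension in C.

T_C ≈ 274 N

Resolve: ΣF_x = 39.6 cos 113° + 546 cos 231° + T_C cos 206° + T_D cos 40° = 0.
        ΣF_y = 39.6 sin 113° + 546 sin 231° + T_C sin 206° + T_D sin 40° = 0.
The known terms sum to (-359.1, -387.9) N, so -0.8988 T_C + 0.7660 T_D = 359.1 and -0.4384 T_C + 0.6428 T_D = 387.9.
Solving simultaneously: T_C = 274.1 N, T_D = 790.4 N.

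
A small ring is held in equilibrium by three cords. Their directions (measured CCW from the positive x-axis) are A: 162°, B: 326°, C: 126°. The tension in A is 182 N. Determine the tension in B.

T_B ≈ 313 N

Resolve: ΣF_x = 182 cos 162° + T_B cos 326° + T_C cos 126° = 0.
        ΣF_y = 182 sin 162° + T_B sin 326° + T_C sin 126° = 0.
The known terms sum to (-173.1, 56.24) N, so 0.8290 T_B − 0.5878 T_C = 173.1 and -0.5592 T_B + 0.8090 T_C = -56.24.
Solving simultaneously: T_B = 312.8 N, T_C = 146.7 N.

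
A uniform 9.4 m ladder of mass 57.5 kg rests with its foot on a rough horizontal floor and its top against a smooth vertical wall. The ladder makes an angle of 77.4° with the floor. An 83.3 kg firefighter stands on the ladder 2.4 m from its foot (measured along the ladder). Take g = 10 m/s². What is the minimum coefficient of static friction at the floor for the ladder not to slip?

μ_min ≈ 0.0794

ΣF_y = 0: N_floor = 57.5×10 + 83.3×10 = 1408 N.
Torques about the foot: N_wall · 9.4 sin 77.4° = 57.5×10×4.7 cos 77.4° + 83.3×10×2.4 cos 77.4° → N_wall = 111.8 N.
ΣF_x = 0: f_floor = N_wall = 111.8 N.
μ_min = f_floor / N_floor = 111.8 / 1408 = 0.07941.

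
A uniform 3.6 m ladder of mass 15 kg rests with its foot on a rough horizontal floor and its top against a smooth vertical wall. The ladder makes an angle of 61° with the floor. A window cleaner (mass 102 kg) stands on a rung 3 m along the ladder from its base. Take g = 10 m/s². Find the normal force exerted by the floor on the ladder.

N_floor ≈ 1170 N

ΣF_y = 0: N_floor = 15×10 + 102×10 = 1170 N.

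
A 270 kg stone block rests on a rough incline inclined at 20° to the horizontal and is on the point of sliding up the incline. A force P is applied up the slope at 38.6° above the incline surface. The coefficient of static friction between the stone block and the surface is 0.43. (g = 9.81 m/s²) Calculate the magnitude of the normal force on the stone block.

N ≈ 1310 N

On the verge of sliding up the incline, friction equals μN and acts down the slope.
Perpendicular: N + P sin 38.6° = W cos 20° = 2489 N.
Along incline: P cos 38.6° = W sin 20° + μN  with W sin 20° = 905.9 N.
Solving the pair for P and N: P = 1882 N, N = 1315 N (and f = μN = 565.3 N).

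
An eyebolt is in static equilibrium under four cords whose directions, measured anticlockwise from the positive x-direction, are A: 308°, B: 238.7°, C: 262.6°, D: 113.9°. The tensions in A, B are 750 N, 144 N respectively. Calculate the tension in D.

T_D ≈ 916 N

Resolve: ΣF_x = 750 cos 308° + 144 cos 238.7° + T_C cos 262.6° + T_D cos 113.9° = 0.
        ΣF_y = 750 sin 308° + 144 sin 238.7° + T_C sin 262.6° + T_D sin 113.9° = 0.
The known terms sum to (386.9, -714.1) N, so -0.1288 T_C − 0.4051 T_D = -386.9 and -0.9917 T_C + 0.9143 T_D = 714.1.
Solving simultaneously: T_C = 124.1 N, T_D = 915.6 N.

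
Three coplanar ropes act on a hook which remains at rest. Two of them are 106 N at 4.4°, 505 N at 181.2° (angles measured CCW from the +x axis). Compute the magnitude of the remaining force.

Sum the known components: ΣF_x = -399.2 N, ΣF_y = -2.444 N.
For equilibrium the remaining force must supply (−ΣF_x, −ΣF_y) = (399.2, 2.444) N.
Magnitude = √((399.2)² + (2.444)²) = 399.2 N; direction = atan2(2.444, 399.2) = 0.4°.

F ≈ 399 N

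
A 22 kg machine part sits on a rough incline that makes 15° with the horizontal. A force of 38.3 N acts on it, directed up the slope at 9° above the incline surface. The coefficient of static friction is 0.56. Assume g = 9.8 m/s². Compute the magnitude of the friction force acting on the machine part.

f ≈ 18 N

Axes along / perpendicular to the incline. W sin 15° = 55.8 N down-slope; W cos 15° = 208.3 N into the surface.
Perpendicular: N = W cos 15° − P sin 9° = 208.3 − 5.991 = 202.3 N.
Along incline: P cos 9° + f = W sin 15° (friction acts up-slope) → f = 55.8 − 37.83 = 17.97 N.
|f| = 17.97 N ≤ μN = 113.3 N, so the machine part is indeed static.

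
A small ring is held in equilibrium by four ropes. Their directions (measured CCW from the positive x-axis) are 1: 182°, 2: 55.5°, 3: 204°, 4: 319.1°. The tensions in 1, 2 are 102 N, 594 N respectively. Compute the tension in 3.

T_3 ≈ 575 N

Resolve: ΣF_x = 102 cos 182° + 594 cos 55.5° + T_3 cos 204° + T_4 cos 319.1° = 0.
        ΣF_y = 102 sin 182° + 594 sin 55.5° + T_3 sin 204° + T_4 sin 319.1° = 0.
The known terms sum to (234.5, 486) N, so -0.9135 T_3 + 0.7559 T_4 = -234.5 and -0.4067 T_3 − 0.6547 T_4 = -486.
Solving simultaneously: T_3 = 575.2 N, T_4 = 384.9 N.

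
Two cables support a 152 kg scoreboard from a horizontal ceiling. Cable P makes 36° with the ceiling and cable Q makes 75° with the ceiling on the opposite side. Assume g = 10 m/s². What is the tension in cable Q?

T_Q ≈ 1320 N

Weight W = 152 × 10 = 1520 N acts straight down.
Horizontal: T_P cos 36° = T_Q cos 75°  →  T_P = 0.3199 T_Q.
Vertical: T_P sin 36° + T_Q sin 75° = 1520.
Substituting the horizontal relation into the vertical equation gives 1.154 T_Q = 1520, so T_Q = 1317 N.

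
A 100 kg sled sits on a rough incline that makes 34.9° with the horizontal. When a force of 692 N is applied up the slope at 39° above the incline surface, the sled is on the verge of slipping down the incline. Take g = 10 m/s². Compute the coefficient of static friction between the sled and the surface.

μ ≈ 0.0893

On the verge of sliding down the incline, friction is at its maximum μN and acts up the slope.
Perpendicular to incline: N = W cos 34.9° − P sin 39° = 820.2 − 435.5 = 384.7 N.
Along incline: P cos 39° + μN = W sin 34.9° → μ = (W sin 34.9° − P cos 39°) / N = 0.08933.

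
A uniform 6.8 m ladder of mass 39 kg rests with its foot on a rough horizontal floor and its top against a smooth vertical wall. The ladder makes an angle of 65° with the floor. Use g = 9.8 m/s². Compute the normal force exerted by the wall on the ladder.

Torques about the foot: N_wall · 6.8 sin 65° = 39×9.8×3.4 cos 65° → N_wall = 89.111 N.

N_wall ≈ 89.1 N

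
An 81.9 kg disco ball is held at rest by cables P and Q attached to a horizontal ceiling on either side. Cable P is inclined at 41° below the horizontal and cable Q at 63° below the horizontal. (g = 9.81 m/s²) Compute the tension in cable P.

Weight W = 81.9 × 9.81 = 803.4 N acts straight down.
Horizontal: T_P cos 41° = T_Q cos 63°  →  T_Q = 1.662 T_P.
Vertical: T_P sin 41° + T_Q sin 63° = 803.4.
Substituting the horizontal relation into the vertical equation gives 2.137 T_P = 803.4, so T_P = 375.9 N.

T_P ≈ 376 N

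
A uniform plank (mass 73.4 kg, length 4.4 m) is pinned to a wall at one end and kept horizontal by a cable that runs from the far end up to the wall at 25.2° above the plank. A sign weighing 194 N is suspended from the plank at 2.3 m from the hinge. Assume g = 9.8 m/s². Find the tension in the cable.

T ≈ 1080 N

Take torques about the hinge: T sin 25.2° · 4.4 = 73.4×9.8×2.2 + 194×2.3 = 2028.7 N·m.
So T = 2028.7 / (0.4258 × 4.4) = 1082.9 N.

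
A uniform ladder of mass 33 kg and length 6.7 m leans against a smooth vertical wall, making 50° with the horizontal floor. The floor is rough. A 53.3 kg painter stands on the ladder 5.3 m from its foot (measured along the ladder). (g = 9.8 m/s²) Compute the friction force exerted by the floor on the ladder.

f ≈ 482 N

Torques about the foot: N_wall · 6.7 sin 50° = 33×9.8×3.35 cos 50° + 53.3×9.8×5.3 cos 50° → N_wall = 482.39 N.
ΣF_x = 0: f_floor = N_wall = 482.39 N.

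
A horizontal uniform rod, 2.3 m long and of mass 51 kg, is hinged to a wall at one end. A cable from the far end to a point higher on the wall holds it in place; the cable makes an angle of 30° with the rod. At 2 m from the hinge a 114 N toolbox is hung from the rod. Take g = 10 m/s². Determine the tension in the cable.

T ≈ 708 N

Take torques about the hinge: T sin 30° · 2.3 = 51×10×1.15 + 114×2 = 814.5 N·m.
So T = 814.5 / (0.5000 × 2.3) = 708.26 N.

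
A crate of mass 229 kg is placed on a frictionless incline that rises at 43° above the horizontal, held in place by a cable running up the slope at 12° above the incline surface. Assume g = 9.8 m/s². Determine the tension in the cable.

Take axes along and perpendicular to the incline. Weight components: W sin 43° = 1531 N down-slope, W cos 43° = 1641 N into the surface.
Along incline: T cos 12° = W sin 43° → T = 1565 N.
Perpendicular: N = W cos 43° − T sin 12° = 1316 N.

T ≈ 1560 N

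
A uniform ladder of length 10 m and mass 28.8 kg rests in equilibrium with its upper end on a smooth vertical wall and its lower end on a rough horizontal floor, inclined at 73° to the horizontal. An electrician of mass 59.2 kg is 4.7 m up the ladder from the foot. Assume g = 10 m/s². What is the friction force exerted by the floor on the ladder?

f ≈ 129 N

Torques about the foot: N_wall · 10 sin 73° = 28.8×10×5 cos 73° + 59.2×10×4.7 cos 73° → N_wall = 129.09 N.
ΣF_x = 0: f_floor = N_wall = 129.09 N.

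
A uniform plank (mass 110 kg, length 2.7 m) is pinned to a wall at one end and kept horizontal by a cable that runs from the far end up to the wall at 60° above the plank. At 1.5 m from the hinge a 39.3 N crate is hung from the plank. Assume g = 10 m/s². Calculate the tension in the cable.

T ≈ 660 N

Take torques about the hinge: T sin 60° · 2.7 = 110×10×1.35 + 39.3×1.5 = 1544 N·m.
So T = 1544 / (0.8660 × 2.7) = 660.3 N.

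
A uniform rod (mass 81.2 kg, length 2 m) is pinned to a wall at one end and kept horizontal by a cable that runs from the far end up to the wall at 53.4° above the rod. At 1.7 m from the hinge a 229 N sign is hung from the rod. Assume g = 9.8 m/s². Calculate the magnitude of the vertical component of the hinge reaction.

Take torques about the hinge: T sin 53.4° · 2 = 81.2×9.8×1 + 229×1.7 = 1185.1 N·m.
So T = 1185.1 / (0.8028 × 2) = 738.06 N.
ΣF_y = 0: H_y = (81.2×9.8 + 229) − T sin 53.4° = 1024.8 − 592.53 = 432.23 N.

|H_y| ≈ 432 N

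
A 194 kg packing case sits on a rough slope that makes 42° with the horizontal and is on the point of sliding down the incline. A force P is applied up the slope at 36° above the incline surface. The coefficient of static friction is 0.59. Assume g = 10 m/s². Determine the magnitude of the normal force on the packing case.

N ≈ 873 N

On the verge of sliding down the incline, friction equals μN and acts up the slope.
Perpendicular: N + P sin 36° = W cos 42° = 1442 N.
Along incline: P cos 36° + μN = W sin 42° with W sin 42° = 1298 N.
Solving the pair for P and N: P = 968.2 N, N = 872.6 N (and f = μN = 514.8 N).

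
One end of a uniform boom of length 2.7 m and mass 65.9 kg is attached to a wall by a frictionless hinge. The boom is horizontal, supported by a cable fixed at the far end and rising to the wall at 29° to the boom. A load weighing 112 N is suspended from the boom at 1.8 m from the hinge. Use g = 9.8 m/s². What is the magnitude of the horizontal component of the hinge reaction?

Take torques about the hinge: T sin 29° · 2.7 = 65.9×9.8×1.35 + 112×1.8 = 1073.5 N·m.
So T = 1073.5 / (0.4848 × 2.7) = 820.07 N.
ΣF_x = 0: H_x = T cos 29° = 717.25 N.

H_x ≈ 717 N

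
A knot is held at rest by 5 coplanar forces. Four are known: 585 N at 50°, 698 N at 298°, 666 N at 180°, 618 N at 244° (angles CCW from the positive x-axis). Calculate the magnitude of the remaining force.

F ≈ 760 N

Sum the known components: ΣF_x = -233.2 N, ΣF_y = -723.6 N.
For equilibrium the remaining force must supply (−ΣF_x, −ΣF_y) = (233.2, 723.6) N.
Magnitude = √((233.2)² + (723.6)²) = 760.3 N; direction = atan2(723.6, 233.2) = 72.1°.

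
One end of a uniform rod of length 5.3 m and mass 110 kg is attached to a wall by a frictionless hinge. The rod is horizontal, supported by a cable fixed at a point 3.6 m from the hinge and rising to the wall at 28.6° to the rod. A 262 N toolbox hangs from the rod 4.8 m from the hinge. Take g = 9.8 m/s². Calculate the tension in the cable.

Take torques about the hinge: T sin 28.6° · 3.6 = 110×9.8×2.65 + 262×4.8 = 4114.3 N·m.
So T = 4114.3 / (0.4787 × 3.6) = 2387.5 N.

T ≈ 2390 N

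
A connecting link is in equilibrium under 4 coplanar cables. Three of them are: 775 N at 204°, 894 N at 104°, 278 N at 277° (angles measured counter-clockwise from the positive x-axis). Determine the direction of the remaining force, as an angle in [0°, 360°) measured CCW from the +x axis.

θ ≈ 343°

Sum the known components: ΣF_x = -890.4 N, ΣF_y = 276.3 N.
For equilibrium the remaining force must supply (−ΣF_x, −ΣF_y) = (890.4, -276.3) N.
Magnitude = √((890.4)² + (-276.3)²) = 932.3 N; direction = atan2(-276.3, 890.4) = 342.8°.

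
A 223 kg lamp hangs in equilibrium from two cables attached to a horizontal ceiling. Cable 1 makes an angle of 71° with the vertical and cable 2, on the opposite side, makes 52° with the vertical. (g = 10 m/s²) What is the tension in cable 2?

T_2 ≈ 2510 N

Angles from the horizontal: cable 1 is 90° − 71° = 19°, cable 2 is 90° − 52° = 38°.
Weight W = 223 × 10 = 2230 N acts straight down.
Horizontal: T_1 cos 19° = T_2 cos 38°  →  T_1 = 0.8334 T_2.
Vertical: T_1 sin 19° + T_2 sin 38° = 2230.
Substituting the horizontal relation into the vertical equation gives 0.887 T_2 = 2230, so T_2 = 2514 N.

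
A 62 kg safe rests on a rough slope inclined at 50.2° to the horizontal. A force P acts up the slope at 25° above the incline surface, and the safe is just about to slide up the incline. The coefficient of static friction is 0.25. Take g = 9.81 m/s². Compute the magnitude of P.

On the verge of sliding up the incline, friction equals μN and acts down the slope.
Perpendicular: N + P sin 25° = W cos 50.2° = 389.3 N.
Along incline: P cos 25° = W sin 50.2° + μN  with W sin 50.2° = 467.3 N.
Solving the pair for P and N: P = 557.9 N, N = 153.5 N (and f = μN = 38.38 N).

P ≈ 558 N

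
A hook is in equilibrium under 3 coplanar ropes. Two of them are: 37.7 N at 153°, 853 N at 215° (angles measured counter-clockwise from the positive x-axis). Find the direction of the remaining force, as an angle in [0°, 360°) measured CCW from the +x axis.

θ ≈ 32.8°

Sum the known components: ΣF_x = -732.3 N, ΣF_y = -472.1 N.
For equilibrium the remaining force must supply (−ΣF_x, −ΣF_y) = (732.3, 472.1) N.
Magnitude = √((732.3)² + (472.1)²) = 871.3 N; direction = atan2(472.1, 732.3) = 32.8°.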